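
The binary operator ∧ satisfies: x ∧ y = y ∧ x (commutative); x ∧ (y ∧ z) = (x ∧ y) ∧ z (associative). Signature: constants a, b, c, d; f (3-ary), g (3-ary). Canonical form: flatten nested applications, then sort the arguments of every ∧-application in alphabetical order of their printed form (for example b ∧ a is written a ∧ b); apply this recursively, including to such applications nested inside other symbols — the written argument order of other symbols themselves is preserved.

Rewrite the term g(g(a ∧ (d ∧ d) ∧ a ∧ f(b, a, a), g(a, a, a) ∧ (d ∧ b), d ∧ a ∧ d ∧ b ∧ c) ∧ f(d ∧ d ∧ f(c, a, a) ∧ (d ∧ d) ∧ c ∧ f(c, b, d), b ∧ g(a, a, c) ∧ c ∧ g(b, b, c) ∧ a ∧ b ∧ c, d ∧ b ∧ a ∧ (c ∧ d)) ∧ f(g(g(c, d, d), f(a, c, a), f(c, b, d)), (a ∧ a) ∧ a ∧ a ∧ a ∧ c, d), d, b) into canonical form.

Answer: g(f(c ∧ d ∧ d ∧ d ∧ d ∧ f(c, a, a) ∧ f(c, b, d), a ∧ b ∧ b ∧ c ∧ c ∧ g(a, a, c) ∧ g(b, b, c), a ∧ b ∧ c ∧ d ∧ d) ∧ f(g(g(c, d, d), f(a, c, a), f(c, b, d)), a ∧ a ∧ a ∧ a ∧ a ∧ c, d) ∧ g(a ∧ a ∧ d ∧ d ∧ f(b, a, a), b ∧ d ∧ g(a, a, a), a ∧ b ∧ c ∧ d ∧ d), d, b)

Derivation:
Work inside:  g(a ∧ (d ∧ d) ∧ a ∧ f(b, a, a), g(a, a, a) ∧ (d ∧ b), d ∧ a ∧ d ∧ b ∧ c) ∧ f(d ∧ d ∧ f(c, a, a) ∧ (d ∧ d) ∧ c ∧ f(c, b, d), b ∧ g(a, a, c) ∧ c ∧ g(b, b, c) ∧ a ∧ b ∧ c, d ∧ b ∧ a ∧ (c ∧ d)) ∧ f(g(g(c, d, d), f(a, c, a), f(c, b, d)), (a ∧ a) ∧ a ∧ a ∧ a ∧ c, d)
Simplify inside:  g(a ∧ (d ∧ d) ∧ a ∧ f(b, a, a), g(a, a, a) ∧ (d ∧ b), d ∧ a ∧ d ∧ b ∧ c)  →  g(a ∧ a ∧ d ∧ d ∧ f(b, a, a), b ∧ d ∧ g(a, a, a), a ∧ b ∧ c ∧ d ∧ d)
Simplify inside:  f(d ∧ d ∧ f(c, a, a) ∧ (d ∧ d) ∧ c ∧ f(c, b, d), b ∧ g(a, a, c) ∧ c ∧ g(b, b, c) ∧ a ∧ b ∧ c, d ∧ b ∧ a ∧ (c ∧ d))  →  f(c ∧ d ∧ d ∧ d ∧ d ∧ f(c, a, a) ∧ f(c, b, d), a ∧ b ∧ b ∧ c ∧ c ∧ g(a, a, c) ∧ g(b, b, c), a ∧ b ∧ c ∧ d ∧ d)
Inside:  f(g(g(c, d, d), f(a, c, a), f(c, b, d)), (a ∧ a) ∧ a ∧ a ∧ a ∧ c, d)  →  f(g(g(c, d, d), f(a, c, a), f(c, b, d)), a ∧ a ∧ a ∧ a ∧ a ∧ c, d)
Order the arguments:  f(c ∧ d ∧ d ∧ d ∧ d ∧ f(c, a, a) ∧ f(c, b, d), a ∧ b ∧ b ∧ c ∧ c ∧ g(a, a, c) ∧ g(b, b, c), a ∧ b ∧ c ∧ d ∧ d) ∧ f(g(g(c, d, d), f(a, c, a), f(c, b, d)), a ∧ a ∧ a ∧ a ∧ a ∧ c, d) ∧ g(a ∧ a ∧ d ∧ d ∧ f(b, a, a), b ∧ d ∧ g(a, a, a), a ∧ b ∧ c ∧ d ∧ d)
Reassemble:  g(f(c ∧ d ∧ d ∧ d ∧ d ∧ f(c, a, a) ∧ f(c, b, d), a ∧ b ∧ b ∧ c ∧ c ∧ g(a, a, c) ∧ g(b, b, c), a ∧ b ∧ c ∧ d ∧ d) ∧ f(g(g(c, d, d), f(a, c, a), f(c, b, d)), a ∧ a ∧ a ∧ a ∧ a ∧ c, d) ∧ g(a ∧ a ∧ d ∧ d ∧ f(b, a, a), b ∧ d ∧ g(a, a, a), a ∧ b ∧ c ∧ d ∧ d), d, b)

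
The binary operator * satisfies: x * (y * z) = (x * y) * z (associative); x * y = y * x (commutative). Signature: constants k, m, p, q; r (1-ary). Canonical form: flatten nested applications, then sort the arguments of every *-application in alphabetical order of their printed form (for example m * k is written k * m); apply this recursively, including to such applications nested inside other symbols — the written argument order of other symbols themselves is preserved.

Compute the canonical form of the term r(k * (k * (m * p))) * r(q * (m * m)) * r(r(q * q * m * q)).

Answer: r(k * k * m * p) * r(m * m * q) * r(r(m * q * q * q))

Derivation:
Simplify inside:  r(k * (k * (m * p)))  →  r(k * k * m * p)
Simplify inside:  r(q * (m * m))  →  r(m * m * q)
Canonicalize subterm:  r(r(q * q * m * q))  →  r(r(m * q * q * q))
Order the arguments:  r(k * k * m * p) * r(m * m * q) * r(r(m * q * q * q))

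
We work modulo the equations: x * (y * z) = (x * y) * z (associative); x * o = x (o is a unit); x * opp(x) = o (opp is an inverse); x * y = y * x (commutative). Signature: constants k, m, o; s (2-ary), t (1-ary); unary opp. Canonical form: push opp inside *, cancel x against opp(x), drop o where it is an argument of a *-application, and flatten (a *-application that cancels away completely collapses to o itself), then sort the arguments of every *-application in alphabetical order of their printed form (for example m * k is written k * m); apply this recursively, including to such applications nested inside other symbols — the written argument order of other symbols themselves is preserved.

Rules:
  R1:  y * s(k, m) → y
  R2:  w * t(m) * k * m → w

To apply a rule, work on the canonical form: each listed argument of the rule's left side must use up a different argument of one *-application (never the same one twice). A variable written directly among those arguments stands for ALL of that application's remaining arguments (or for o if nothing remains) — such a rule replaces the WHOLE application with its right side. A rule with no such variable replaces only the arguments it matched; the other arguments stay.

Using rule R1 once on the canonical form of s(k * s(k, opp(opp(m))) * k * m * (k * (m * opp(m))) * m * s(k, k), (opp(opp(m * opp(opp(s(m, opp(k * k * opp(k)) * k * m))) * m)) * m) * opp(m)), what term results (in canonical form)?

Canonical form:  s(k * k * k * m * m * s(k, k) * s(k, m), m * m * s(m, m))
Apply R1:  consuming s(k, m);  y := k * k * k * m * m * s(k, k)
Every leftover argument binds to the variable; the entire application is replaced.
Result:  s(k * k * k * m * m * s(k, k), m * m * s(m, m))

Answer: s(k * k * k * m * m * s(k, k), m * m * s(m, m))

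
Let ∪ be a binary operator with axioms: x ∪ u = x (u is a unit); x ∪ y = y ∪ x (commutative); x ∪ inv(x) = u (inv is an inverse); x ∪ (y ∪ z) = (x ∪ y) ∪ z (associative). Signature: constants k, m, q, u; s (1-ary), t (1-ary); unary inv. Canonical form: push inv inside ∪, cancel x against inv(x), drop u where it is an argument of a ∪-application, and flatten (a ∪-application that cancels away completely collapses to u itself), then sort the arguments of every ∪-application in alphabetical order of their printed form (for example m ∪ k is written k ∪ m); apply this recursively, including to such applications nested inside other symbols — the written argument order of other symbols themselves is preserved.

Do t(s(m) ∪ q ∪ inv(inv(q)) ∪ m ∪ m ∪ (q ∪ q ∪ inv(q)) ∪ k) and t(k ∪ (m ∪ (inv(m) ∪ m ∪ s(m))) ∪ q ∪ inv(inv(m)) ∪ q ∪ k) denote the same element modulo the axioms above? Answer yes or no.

Answer: no — t(k ∪ m ∪ m ∪ q ∪ q ∪ q ∪ s(m)) vs t(k ∪ k ∪ m ∪ m ∪ q ∪ q ∪ s(m))

Derivation:
Left:  t(s(m) ∪ q ∪ inv(inv(q)) ∪ m ∪ m ∪ (q ∪ q ∪ inv(q)) ∪ k)
  Descend into:  s(m) ∪ q ∪ inv(inv(q)) ∪ m ∪ m ∪ (q ∪ q ∪ inv(q)) ∪ k
  Push inv inside:  distribute inv over ∪ and collapse double inv
  Combine occurrences:  s(m) ∪ q ∪ q ∪ q ∪ m ∪ m ∪ k
  Sort:  k ∪ m ∪ m ∪ q ∪ q ∪ q ∪ s(m)
  Rebuild:  t(k ∪ m ∪ m ∪ q ∪ q ∪ q ∪ s(m))
Right:  t(k ∪ (m ∪ (inv(m) ∪ m ∪ s(m))) ∪ q ∪ inv(inv(m)) ∪ q ∪ k)
  Work inside:  k ∪ (m ∪ (inv(m) ∪ m ∪ s(m))) ∪ q ∪ inv(inv(m)) ∪ q ∪ k
  Push inv inside:  distribute inv over ∪ and collapse double inv
  Collect terms:  k ∪ k ∪ m ∪ m ∪ s(m) ∪ q ∪ q
  Sort:  k ∪ k ∪ m ∪ m ∪ q ∪ q ∪ s(m)
  Put back:  t(k ∪ k ∪ m ∪ m ∪ q ∪ q ∪ s(m))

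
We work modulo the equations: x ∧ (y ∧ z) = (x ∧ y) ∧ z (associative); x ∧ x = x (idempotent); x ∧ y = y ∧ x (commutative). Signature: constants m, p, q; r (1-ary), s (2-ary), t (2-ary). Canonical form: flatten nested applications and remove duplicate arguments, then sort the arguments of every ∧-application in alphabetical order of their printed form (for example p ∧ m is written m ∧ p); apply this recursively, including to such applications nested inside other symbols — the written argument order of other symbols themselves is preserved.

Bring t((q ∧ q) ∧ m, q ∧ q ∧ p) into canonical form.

Answer: t(m ∧ q, p ∧ q)

Derivation:
Descend into:  (q ∧ q) ∧ m
Flatten:  q ∧ q ∧ m
Deduplicate:  drop duplicate q
Sort arguments:  m ∧ q
Reassemble:  t(m ∧ q, p ∧ q)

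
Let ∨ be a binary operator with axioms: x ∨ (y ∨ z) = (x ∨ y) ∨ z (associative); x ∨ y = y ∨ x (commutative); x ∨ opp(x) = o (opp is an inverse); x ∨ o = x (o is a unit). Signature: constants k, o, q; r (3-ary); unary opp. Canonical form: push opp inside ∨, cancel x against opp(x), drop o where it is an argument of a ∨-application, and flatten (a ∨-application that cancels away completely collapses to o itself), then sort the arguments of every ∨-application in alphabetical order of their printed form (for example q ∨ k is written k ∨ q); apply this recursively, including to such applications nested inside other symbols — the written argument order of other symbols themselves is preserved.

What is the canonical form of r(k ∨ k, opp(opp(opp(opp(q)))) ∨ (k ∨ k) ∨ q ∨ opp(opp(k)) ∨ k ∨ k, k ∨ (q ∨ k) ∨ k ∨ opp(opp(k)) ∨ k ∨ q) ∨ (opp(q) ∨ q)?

Answer: r(k ∨ k, k ∨ k ∨ k ∨ k ∨ k ∨ q ∨ q, k ∨ k ∨ k ∨ k ∨ k ∨ q ∨ q)

Derivation:
Push opp inside:  distribute opp over ∨ and collapse double opp
Cancel:  q cancels
Collect terms:  r(k ∨ k, k ∨ k ∨ k ∨ k ∨ k ∨ q ∨ q, k ∨ k ∨ k ∨ k ∨ k ∨ q ∨ q)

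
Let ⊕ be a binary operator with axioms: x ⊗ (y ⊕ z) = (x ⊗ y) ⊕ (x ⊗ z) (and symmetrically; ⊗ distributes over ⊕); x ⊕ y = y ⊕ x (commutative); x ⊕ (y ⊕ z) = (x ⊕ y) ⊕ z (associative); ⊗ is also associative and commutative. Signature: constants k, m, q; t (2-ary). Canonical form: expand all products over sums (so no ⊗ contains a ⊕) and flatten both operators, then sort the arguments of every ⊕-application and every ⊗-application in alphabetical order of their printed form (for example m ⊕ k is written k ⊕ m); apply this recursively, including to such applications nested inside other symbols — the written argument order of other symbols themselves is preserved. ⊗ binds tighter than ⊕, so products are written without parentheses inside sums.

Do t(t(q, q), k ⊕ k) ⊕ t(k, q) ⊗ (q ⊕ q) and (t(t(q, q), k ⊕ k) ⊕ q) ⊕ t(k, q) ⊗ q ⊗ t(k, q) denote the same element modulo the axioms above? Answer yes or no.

Answer: no — q ⊗ t(k, q) ⊕ q ⊗ t(k, q) ⊕ t(t(q, q), k ⊕ k) vs q ⊕ q ⊗ t(k, q) ⊗ t(k, q) ⊕ t(t(q, q), k ⊕ k)

Derivation:
Left:  t(t(q, q), k ⊕ k) ⊕ t(k, q) ⊗ (q ⊕ q)
  Expand:  t(t(q, q), k ⊕ k) ⊕ q ⊗ t(k, q) ⊕ q ⊗ t(k, q)
  Order the arguments:  q ⊗ t(k, q) ⊕ q ⊗ t(k, q) ⊕ t(t(q, q), k ⊕ k)
Right:  (t(t(q, q), k ⊕ k) ⊕ q) ⊕ t(k, q) ⊗ q ⊗ t(k, q)
  Merge nested applications:  t(t(q, q), k ⊕ k) ⊕ q ⊕ q ⊗ t(k, q) ⊗ t(k, q)
  Sort arguments:  q ⊕ q ⊗ t(k, q) ⊗ t(k, q) ⊕ t(t(q, q), k ⊕ k)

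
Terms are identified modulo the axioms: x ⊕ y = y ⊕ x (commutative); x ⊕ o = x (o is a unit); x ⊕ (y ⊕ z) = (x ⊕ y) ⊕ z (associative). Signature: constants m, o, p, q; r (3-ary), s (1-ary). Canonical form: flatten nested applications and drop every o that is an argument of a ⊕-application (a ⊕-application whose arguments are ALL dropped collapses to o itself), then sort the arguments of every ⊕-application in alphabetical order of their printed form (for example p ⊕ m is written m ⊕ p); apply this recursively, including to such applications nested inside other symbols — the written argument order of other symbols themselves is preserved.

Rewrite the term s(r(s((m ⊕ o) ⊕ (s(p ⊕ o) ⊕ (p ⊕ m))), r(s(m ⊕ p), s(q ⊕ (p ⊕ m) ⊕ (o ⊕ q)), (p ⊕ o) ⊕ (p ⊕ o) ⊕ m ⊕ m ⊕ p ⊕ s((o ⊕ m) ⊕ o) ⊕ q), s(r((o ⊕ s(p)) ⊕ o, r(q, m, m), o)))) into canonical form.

Descend into:  (p ⊕ o) ⊕ (p ⊕ o) ⊕ m ⊕ m ⊕ p ⊕ s((o ⊕ m) ⊕ o) ⊕ q
Un-nest:  p ⊕ o ⊕ p ⊕ o ⊕ m ⊕ m ⊕ p ⊕ s((o ⊕ m) ⊕ o) ⊕ q
Canonicalize subterm:  s((o ⊕ m) ⊕ o)  →  s(m)
Units out:  drop o (×2)
Sort arguments:  m ⊕ m ⊕ p ⊕ p ⊕ p ⊕ q ⊕ s(m)
Put back:  s(r(s(m ⊕ m ⊕ p ⊕ s(p)), r(s(m ⊕ p), s(m ⊕ p ⊕ q ⊕ q), m ⊕ m ⊕ p ⊕ p ⊕ p ⊕ q ⊕ s(m)), s(r(s(p), r(q, m, m), o))))

Answer: s(r(s(m ⊕ m ⊕ p ⊕ s(p)), r(s(m ⊕ p), s(m ⊕ p ⊕ q ⊕ q), m ⊕ m ⊕ p ⊕ p ⊕ p ⊕ q ⊕ s(m)), s(r(s(p), r(q, m, m), o))))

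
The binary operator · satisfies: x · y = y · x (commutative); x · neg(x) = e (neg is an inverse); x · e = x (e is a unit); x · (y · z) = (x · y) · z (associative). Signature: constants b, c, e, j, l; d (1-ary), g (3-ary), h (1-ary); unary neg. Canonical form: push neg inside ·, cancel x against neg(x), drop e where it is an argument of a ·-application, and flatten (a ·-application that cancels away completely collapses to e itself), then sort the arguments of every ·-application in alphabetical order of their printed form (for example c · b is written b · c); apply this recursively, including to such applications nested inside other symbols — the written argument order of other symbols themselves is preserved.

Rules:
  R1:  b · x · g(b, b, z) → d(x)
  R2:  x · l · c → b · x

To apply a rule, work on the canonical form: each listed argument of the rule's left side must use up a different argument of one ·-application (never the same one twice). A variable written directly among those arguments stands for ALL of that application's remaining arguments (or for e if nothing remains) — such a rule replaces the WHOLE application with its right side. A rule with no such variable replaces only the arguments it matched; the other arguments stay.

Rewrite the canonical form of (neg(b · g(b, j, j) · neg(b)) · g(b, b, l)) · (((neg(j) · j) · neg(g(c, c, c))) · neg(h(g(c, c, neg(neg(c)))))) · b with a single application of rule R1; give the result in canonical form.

Canonical form:  b · g(b, b, l) · neg(g(b, j, j)) · neg(g(c, c, c)) · neg(h(g(c, c, c)))
Match R1:  consume b, g(b, b, l);  x := neg(g(b, j, j)) · neg(g(c, c, c)) · neg(h(g(c, c, c))), z := l
The extension variable absorbs all remaining arguments, so the whole application is rewritten.
New term:  d(neg(g(b, j, j)) · neg(g(c, c, c)) · neg(h(g(c, c, c))))

Answer: d(neg(g(b, j, j)) · neg(g(c, c, c)) · neg(h(g(c, c, c))))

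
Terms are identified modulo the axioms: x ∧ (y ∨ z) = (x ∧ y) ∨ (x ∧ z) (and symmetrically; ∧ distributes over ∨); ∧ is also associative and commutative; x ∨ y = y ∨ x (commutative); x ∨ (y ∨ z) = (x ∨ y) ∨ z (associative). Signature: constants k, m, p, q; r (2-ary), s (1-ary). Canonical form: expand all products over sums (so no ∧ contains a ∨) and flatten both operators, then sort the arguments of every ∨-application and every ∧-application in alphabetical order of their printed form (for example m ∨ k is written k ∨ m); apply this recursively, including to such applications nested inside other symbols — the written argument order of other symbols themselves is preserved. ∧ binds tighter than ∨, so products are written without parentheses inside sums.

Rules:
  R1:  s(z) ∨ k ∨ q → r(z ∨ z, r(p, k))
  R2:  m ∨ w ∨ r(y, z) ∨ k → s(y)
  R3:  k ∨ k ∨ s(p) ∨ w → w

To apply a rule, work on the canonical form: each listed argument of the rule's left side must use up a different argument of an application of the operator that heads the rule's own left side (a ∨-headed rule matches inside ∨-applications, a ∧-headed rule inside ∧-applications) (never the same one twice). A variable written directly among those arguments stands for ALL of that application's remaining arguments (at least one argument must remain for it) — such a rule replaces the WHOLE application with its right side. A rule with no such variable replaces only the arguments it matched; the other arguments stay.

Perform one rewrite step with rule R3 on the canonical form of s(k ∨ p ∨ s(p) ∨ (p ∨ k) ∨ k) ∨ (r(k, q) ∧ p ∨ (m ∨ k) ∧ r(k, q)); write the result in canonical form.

Canonical form:  k ∧ r(k, q) ∨ m ∧ r(k, q) ∨ p ∧ r(k, q) ∨ s(k ∨ k ∨ k ∨ p ∨ p ∨ s(p))
Apply R3:  consuming k, k, s(p);  w := k ∨ p ∨ p
Every leftover argument binds to the variable; the entire application is replaced.
Result:  k ∧ r(k, q) ∨ m ∧ r(k, q) ∨ p ∧ r(k, q) ∨ s(k ∨ p ∨ p)

Answer: k ∧ r(k, q) ∨ m ∧ r(k, q) ∨ p ∧ r(k, q) ∨ s(k ∨ p ∨ p)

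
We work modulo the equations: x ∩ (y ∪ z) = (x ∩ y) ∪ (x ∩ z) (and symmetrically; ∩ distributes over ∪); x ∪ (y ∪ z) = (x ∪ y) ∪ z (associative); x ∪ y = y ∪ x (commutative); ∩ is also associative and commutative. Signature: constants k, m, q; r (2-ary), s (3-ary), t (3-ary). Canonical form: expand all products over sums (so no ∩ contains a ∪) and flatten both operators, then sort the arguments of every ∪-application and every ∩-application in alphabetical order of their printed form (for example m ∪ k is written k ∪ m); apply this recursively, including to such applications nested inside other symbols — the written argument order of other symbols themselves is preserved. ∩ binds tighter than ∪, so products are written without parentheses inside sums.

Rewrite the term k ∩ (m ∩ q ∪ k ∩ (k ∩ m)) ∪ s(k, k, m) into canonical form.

Expand products over sums:  k ∩ m ∩ q ∪ k ∩ k ∩ k ∩ m ∪ s(k, k, m)
Sort:  k ∩ k ∩ k ∩ m ∪ k ∩ m ∩ q ∪ s(k, k, m)

Answer: k ∩ k ∩ k ∩ m ∪ k ∩ m ∩ q ∪ s(k, k, m)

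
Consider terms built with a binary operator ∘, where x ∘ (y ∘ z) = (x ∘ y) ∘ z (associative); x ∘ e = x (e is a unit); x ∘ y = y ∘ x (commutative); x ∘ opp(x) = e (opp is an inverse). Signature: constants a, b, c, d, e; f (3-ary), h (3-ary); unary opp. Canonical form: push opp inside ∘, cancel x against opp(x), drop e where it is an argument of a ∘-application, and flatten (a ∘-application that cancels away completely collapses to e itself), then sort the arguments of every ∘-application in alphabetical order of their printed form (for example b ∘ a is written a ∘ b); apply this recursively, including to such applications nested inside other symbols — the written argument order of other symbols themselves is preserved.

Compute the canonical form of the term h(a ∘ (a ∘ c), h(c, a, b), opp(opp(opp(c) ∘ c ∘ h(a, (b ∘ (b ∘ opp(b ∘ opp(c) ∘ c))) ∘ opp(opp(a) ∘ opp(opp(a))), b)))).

Focus inside:  opp(c) ∘ c ∘ h(a, (b ∘ (b ∘ opp(b ∘ opp(c) ∘ c))) ∘ opp(opp(a) ∘ opp(opp(a))), b)
Push opp inside:  distribute opp over ∘ and collapse double opp
Cancel:  c cancels
Collect:  h(a, b, b)
Reassemble:  h(a ∘ a ∘ c, h(c, a, b), h(a, b, b))

Answer: h(a ∘ a ∘ c, h(c, a, b), h(a, b, b))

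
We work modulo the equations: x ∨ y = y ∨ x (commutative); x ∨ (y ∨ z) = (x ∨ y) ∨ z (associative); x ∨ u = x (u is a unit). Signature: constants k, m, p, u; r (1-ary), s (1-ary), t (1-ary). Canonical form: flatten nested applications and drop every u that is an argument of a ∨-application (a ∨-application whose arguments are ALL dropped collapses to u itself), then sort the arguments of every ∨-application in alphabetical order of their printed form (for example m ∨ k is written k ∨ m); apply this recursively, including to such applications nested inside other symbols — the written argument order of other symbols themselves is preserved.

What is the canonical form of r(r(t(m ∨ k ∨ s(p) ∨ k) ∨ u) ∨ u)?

Answer: r(r(t(k ∨ k ∨ m ∨ s(p))))

Derivation:
Focus inside:  r(t(m ∨ k ∨ s(p) ∨ k) ∨ u) ∨ u
Inside:  r(t(m ∨ k ∨ s(p) ∨ k) ∨ u)  →  r(t(k ∨ k ∨ m ∨ s(p)))
Units out:  drop u
Order the arguments:  r(t(k ∨ k ∨ m ∨ s(p)))
Reassemble:  r(r(t(k ∨ k ∨ m ∨ s(p))))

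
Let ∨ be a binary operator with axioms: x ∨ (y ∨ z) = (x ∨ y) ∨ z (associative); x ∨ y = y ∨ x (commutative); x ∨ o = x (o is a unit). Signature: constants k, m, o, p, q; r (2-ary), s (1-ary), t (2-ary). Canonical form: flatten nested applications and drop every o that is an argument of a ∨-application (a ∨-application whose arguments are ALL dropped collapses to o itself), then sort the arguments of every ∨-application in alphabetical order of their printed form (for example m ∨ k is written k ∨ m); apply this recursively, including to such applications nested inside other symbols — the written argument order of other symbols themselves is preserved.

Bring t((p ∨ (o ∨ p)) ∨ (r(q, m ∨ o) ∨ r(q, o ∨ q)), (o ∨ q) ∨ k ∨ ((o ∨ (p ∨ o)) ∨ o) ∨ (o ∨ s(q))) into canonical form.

Work inside:  (p ∨ (o ∨ p)) ∨ (r(q, m ∨ o) ∨ r(q, o ∨ q))
Merge nested applications:  p ∨ o ∨ p ∨ r(q, m ∨ o) ∨ r(q, o ∨ q)
Inside:  r(q, m ∨ o)  →  r(q, m)
Simplify inside:  r(q, o ∨ q)  →  r(q, q)
Units out:  drop o
Order the arguments:  p ∨ p ∨ r(q, m) ∨ r(q, q)
Reassemble:  t(p ∨ p ∨ r(q, m) ∨ r(q, q), k ∨ p ∨ q ∨ s(q))

Answer: t(p ∨ p ∨ r(q, m) ∨ r(q, q), k ∨ p ∨ q ∨ s(q))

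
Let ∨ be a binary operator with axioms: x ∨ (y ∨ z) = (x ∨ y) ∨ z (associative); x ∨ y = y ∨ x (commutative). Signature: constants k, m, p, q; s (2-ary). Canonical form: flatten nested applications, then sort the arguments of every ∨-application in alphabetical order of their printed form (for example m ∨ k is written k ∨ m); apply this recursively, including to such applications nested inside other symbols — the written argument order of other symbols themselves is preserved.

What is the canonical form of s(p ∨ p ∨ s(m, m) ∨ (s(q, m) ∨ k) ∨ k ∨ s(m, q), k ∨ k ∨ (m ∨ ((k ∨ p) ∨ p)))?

Work inside:  p ∨ p ∨ s(m, m) ∨ (s(q, m) ∨ k) ∨ k ∨ s(m, q)
Flatten:  p ∨ p ∨ s(m, m) ∨ s(q, m) ∨ k ∨ k ∨ s(m, q)
Sort:  k ∨ k ∨ p ∨ p ∨ s(m, m) ∨ s(m, q) ∨ s(q, m)
Reassemble:  s(k ∨ k ∨ p ∨ p ∨ s(m, m) ∨ s(m, q) ∨ s(q, m), k ∨ k ∨ k ∨ m ∨ p ∨ p)

Answer: s(k ∨ k ∨ p ∨ p ∨ s(m, m) ∨ s(m, q) ∨ s(q, m), k ∨ k ∨ k ∨ m ∨ p ∨ p)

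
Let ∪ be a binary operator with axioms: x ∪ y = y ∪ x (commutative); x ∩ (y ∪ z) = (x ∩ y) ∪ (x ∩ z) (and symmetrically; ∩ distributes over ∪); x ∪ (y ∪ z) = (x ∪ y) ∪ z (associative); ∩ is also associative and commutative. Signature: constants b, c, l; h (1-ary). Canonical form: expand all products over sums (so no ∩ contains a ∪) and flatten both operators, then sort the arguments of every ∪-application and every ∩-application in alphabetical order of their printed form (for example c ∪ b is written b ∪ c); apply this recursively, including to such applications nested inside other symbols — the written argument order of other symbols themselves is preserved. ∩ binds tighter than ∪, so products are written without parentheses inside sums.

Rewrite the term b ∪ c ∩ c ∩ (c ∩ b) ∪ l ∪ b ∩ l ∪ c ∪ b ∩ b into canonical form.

Merge nested applications:  b ∪ b ∩ c ∩ c ∩ c ∪ l ∪ b ∩ l ∪ c ∪ b ∩ b
Sort:  b ∪ b ∩ b ∪ b ∩ c ∩ c ∩ c ∪ b ∩ l ∪ c ∪ l

Answer: b ∪ b ∩ b ∪ b ∩ c ∩ c ∩ c ∪ b ∩ l ∪ c ∪ l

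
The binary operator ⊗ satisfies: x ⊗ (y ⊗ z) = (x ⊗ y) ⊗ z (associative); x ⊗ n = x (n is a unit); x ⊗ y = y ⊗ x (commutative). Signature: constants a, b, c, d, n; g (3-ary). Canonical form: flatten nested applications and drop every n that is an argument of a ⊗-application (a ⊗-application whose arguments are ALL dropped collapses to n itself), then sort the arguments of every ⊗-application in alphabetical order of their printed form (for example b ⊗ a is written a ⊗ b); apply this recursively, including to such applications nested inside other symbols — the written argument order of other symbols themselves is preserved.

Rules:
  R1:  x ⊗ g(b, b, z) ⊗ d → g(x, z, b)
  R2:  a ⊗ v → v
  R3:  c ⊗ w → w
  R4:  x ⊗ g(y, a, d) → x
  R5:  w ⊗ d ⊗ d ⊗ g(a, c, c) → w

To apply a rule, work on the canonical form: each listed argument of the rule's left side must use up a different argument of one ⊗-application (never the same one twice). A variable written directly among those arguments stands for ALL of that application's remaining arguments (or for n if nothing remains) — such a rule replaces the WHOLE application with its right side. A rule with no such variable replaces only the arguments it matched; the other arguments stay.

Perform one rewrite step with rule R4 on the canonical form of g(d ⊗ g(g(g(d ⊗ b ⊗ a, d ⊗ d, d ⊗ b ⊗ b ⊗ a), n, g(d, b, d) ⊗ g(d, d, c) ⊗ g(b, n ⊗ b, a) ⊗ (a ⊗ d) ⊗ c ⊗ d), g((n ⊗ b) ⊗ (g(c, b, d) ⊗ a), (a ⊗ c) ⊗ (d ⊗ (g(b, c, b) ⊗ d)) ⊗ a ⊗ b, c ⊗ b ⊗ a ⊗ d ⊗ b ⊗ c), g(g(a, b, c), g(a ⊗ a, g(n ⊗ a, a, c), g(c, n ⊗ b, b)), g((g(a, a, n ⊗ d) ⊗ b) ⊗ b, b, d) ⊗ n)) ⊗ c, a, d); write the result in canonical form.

Canonical form:  g(c ⊗ d ⊗ g(g(g(a ⊗ b ⊗ d, d ⊗ d, a ⊗ b ⊗ b ⊗ d), n, a ⊗ c ⊗ d ⊗ d ⊗ g(b, b, a) ⊗ g(d, b, d) ⊗ g(d, d, c)), g(a ⊗ b ⊗ g(c, b, d), a ⊗ a ⊗ b ⊗ c ⊗ d ⊗ d ⊗ g(b, c, b), a ⊗ b ⊗ b ⊗ c ⊗ c ⊗ d), g(g(a, b, c), g(a ⊗ a, g(a, a, c), g(c, b, b)), g(b ⊗ b ⊗ g(a, a, d), b, d))), a, d)
Match R4:  consume g(a, a, d);  x := b ⊗ b, y := a
The variable takes the whole remainder — replace the entire application.
Giving:  g(c ⊗ d ⊗ g(g(g(a ⊗ b ⊗ d, d ⊗ d, a ⊗ b ⊗ b ⊗ d), n, a ⊗ c ⊗ d ⊗ d ⊗ g(b, b, a) ⊗ g(d, b, d) ⊗ g(d, d, c)), g(a ⊗ b ⊗ g(c, b, d), a ⊗ a ⊗ b ⊗ c ⊗ d ⊗ d ⊗ g(b, c, b), a ⊗ b ⊗ b ⊗ c ⊗ c ⊗ d), g(g(a, b, c), g(a ⊗ a, g(a, a, c), g(c, b, b)), g(b ⊗ b, b, d))), a, d)

Answer: g(c ⊗ d ⊗ g(g(g(a ⊗ b ⊗ d, d ⊗ d, a ⊗ b ⊗ b ⊗ d), n, a ⊗ c ⊗ d ⊗ d ⊗ g(b, b, a) ⊗ g(d, b, d) ⊗ g(d, d, c)), g(a ⊗ b ⊗ g(c, b, d), a ⊗ a ⊗ b ⊗ c ⊗ d ⊗ d ⊗ g(b, c, b), a ⊗ b ⊗ b ⊗ c ⊗ c ⊗ d), g(g(a, b, c), g(a ⊗ a, g(a, a, c), g(c, b, b)), g(b ⊗ b, b, d))), a, d)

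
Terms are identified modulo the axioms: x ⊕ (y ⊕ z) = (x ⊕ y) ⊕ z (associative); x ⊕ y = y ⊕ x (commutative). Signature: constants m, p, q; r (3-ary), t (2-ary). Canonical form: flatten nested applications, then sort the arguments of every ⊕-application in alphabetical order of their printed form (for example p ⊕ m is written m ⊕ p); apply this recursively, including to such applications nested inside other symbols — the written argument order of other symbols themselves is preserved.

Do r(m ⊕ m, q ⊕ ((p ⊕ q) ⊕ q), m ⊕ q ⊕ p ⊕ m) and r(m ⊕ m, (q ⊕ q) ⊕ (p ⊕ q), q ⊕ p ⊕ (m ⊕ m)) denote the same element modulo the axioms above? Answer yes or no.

Answer: yes — both canonical forms are r(m ⊕ m, p ⊕ q ⊕ q ⊕ q, m ⊕ m ⊕ p ⊕ q)

Derivation:
Left:  r(m ⊕ m, q ⊕ ((p ⊕ q) ⊕ q), m ⊕ q ⊕ p ⊕ m)
  Focus inside:  q ⊕ ((p ⊕ q) ⊕ q)
  Flatten:  q ⊕ p ⊕ q ⊕ q
  Sort arguments:  p ⊕ q ⊕ q ⊕ q
  Reassemble:  r(m ⊕ m, p ⊕ q ⊕ q ⊕ q, m ⊕ m ⊕ p ⊕ q)
Right:  r(m ⊕ m, (q ⊕ q) ⊕ (p ⊕ q), q ⊕ p ⊕ (m ⊕ m))
  Descend into:  (q ⊕ q) ⊕ (p ⊕ q)
  Flatten:  q ⊕ q ⊕ p ⊕ q
  Sort arguments:  p ⊕ q ⊕ q ⊕ q
  Reassemble:  r(m ⊕ m, p ⊕ q ⊕ q ⊕ q, m ⊕ m ⊕ p ⊕ q)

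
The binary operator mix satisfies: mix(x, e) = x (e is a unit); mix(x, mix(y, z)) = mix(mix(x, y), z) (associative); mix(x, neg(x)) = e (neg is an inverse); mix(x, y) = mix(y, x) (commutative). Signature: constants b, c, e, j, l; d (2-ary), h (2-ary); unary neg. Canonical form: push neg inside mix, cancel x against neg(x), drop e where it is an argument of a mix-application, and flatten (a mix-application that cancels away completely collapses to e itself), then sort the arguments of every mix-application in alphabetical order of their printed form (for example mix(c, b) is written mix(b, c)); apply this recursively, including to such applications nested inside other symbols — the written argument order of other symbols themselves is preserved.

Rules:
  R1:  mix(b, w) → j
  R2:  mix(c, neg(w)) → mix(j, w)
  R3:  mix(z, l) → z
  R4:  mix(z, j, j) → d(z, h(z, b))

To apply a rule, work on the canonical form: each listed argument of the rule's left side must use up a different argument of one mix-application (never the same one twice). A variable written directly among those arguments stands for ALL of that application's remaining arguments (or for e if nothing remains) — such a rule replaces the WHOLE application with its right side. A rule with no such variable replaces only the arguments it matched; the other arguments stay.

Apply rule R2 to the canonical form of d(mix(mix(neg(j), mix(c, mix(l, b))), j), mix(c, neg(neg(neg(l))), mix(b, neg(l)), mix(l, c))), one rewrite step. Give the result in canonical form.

Canonical form:  d(mix(b, c, l), mix(b, c, c, neg(l)))
R2 matches:  uses c, neg(l);  w := l
Giving:  d(mix(b, c, l), mix(b, c, j, l))

Answer: d(mix(b, c, l), mix(b, c, j, l))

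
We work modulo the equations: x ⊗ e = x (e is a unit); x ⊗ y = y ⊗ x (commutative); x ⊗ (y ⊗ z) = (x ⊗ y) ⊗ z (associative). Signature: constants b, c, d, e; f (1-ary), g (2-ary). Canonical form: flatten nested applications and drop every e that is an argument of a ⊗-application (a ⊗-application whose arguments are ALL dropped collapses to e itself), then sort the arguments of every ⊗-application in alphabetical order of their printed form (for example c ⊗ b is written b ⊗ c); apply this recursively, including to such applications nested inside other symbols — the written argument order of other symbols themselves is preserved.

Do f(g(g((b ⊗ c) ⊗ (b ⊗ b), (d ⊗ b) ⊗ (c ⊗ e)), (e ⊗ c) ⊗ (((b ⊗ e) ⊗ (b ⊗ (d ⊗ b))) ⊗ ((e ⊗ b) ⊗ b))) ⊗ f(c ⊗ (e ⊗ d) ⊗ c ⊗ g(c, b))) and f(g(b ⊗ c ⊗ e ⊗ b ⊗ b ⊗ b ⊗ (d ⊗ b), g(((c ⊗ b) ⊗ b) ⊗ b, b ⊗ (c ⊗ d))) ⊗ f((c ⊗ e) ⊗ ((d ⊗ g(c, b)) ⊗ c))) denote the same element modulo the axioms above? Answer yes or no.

Answer: no — f(f(c ⊗ c ⊗ d ⊗ g(c, b)) ⊗ g(g(b ⊗ b ⊗ b ⊗ c, b ⊗ c ⊗ d), b ⊗ b ⊗ b ⊗ b ⊗ b ⊗ c ⊗ d)) vs f(f(c ⊗ c ⊗ d ⊗ g(c, b)) ⊗ g(b ⊗ b ⊗ b ⊗ b ⊗ b ⊗ c ⊗ d, g(b ⊗ b ⊗ b ⊗ c, b ⊗ c ⊗ d)))

Derivation:
Left:  f(g(g((b ⊗ c) ⊗ (b ⊗ b), (d ⊗ b) ⊗ (c ⊗ e)), (e ⊗ c) ⊗ (((b ⊗ e) ⊗ (b ⊗ (d ⊗ b))) ⊗ ((e ⊗ b) ⊗ b))) ⊗ f(c ⊗ (e ⊗ d) ⊗ c ⊗ g(c, b)))
  Work inside:  g(g((b ⊗ c) ⊗ (b ⊗ b), (d ⊗ b) ⊗ (c ⊗ e)), (e ⊗ c) ⊗ (((b ⊗ e) ⊗ (b ⊗ (d ⊗ b))) ⊗ ((e ⊗ b) ⊗ b))) ⊗ f(c ⊗ (e ⊗ d) ⊗ c ⊗ g(c, b))
  Inside:  g(g((b ⊗ c) ⊗ (b ⊗ b), (d ⊗ b) ⊗ (c ⊗ e)), (e ⊗ c) ⊗ (((b ⊗ e) ⊗ (b ⊗ (d ⊗ b))) ⊗ ((e ⊗ b) ⊗ b)))  →  g(g(b ⊗ b ⊗ b ⊗ c, b ⊗ c ⊗ d), b ⊗ b ⊗ b ⊗ b ⊗ b ⊗ c ⊗ d)
  Inside:  f(c ⊗ (e ⊗ d) ⊗ c ⊗ g(c, b))  →  f(c ⊗ c ⊗ d ⊗ g(c, b))
  Order the arguments:  f(c ⊗ c ⊗ d ⊗ g(c, b)) ⊗ g(g(b ⊗ b ⊗ b ⊗ c, b ⊗ c ⊗ d), b ⊗ b ⊗ b ⊗ b ⊗ b ⊗ c ⊗ d)
  Rebuild:  f(f(c ⊗ c ⊗ d ⊗ g(c, b)) ⊗ g(g(b ⊗ b ⊗ b ⊗ c, b ⊗ c ⊗ d), b ⊗ b ⊗ b ⊗ b ⊗ b ⊗ c ⊗ d))
Right:  f(g(b ⊗ c ⊗ e ⊗ b ⊗ b ⊗ b ⊗ (d ⊗ b), g(((c ⊗ b) ⊗ b) ⊗ b, b ⊗ (c ⊗ d))) ⊗ f((c ⊗ e) ⊗ ((d ⊗ g(c, b)) ⊗ c)))
  Work inside:  g(b ⊗ c ⊗ e ⊗ b ⊗ b ⊗ b ⊗ (d ⊗ b), g(((c ⊗ b) ⊗ b) ⊗ b, b ⊗ (c ⊗ d))) ⊗ f((c ⊗ e) ⊗ ((d ⊗ g(c, b)) ⊗ c))
  Inside:  g(b ⊗ c ⊗ e ⊗ b ⊗ b ⊗ b ⊗ (d ⊗ b), g(((c ⊗ b) ⊗ b) ⊗ b, b ⊗ (c ⊗ d)))  →  g(b ⊗ b ⊗ b ⊗ b ⊗ b ⊗ c ⊗ d, g(b ⊗ b ⊗ b ⊗ c, b ⊗ c ⊗ d))
  Canonicalize subterm:  f((c ⊗ e) ⊗ ((d ⊗ g(c, b)) ⊗ c))  →  f(c ⊗ c ⊗ d ⊗ g(c, b))
  Order the arguments:  f(c ⊗ c ⊗ d ⊗ g(c, b)) ⊗ g(b ⊗ b ⊗ b ⊗ b ⊗ b ⊗ c ⊗ d, g(b ⊗ b ⊗ b ⊗ c, b ⊗ c ⊗ d))
  Reassemble:  f(f(c ⊗ c ⊗ d ⊗ g(c, b)) ⊗ g(b ⊗ b ⊗ b ⊗ b ⊗ b ⊗ c ⊗ d, g(b ⊗ b ⊗ b ⊗ c, b ⊗ c ⊗ d)))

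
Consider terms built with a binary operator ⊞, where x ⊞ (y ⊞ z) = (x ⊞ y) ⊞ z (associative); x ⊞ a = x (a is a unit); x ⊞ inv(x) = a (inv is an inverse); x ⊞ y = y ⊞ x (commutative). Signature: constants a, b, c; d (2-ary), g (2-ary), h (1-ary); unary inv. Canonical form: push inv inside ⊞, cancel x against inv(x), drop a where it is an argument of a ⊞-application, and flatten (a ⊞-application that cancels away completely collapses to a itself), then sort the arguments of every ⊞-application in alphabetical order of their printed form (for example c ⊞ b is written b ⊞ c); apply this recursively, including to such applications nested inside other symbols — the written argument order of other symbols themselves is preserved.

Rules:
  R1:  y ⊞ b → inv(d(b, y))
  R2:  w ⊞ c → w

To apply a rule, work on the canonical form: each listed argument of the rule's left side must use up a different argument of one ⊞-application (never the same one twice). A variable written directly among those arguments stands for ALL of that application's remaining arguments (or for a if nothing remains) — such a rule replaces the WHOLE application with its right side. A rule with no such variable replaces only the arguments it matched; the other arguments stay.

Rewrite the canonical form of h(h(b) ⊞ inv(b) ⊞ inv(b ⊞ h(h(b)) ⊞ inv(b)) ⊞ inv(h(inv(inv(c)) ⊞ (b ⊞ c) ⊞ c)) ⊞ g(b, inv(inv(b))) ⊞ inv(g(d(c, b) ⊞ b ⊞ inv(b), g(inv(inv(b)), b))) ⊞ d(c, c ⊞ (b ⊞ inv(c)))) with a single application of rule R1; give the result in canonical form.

Answer: h(d(c, b) ⊞ g(b, b) ⊞ h(b) ⊞ inv(b) ⊞ inv(g(d(c, b), g(b, b))) ⊞ inv(h(h(b))) ⊞ inv(h(inv(d(b, c ⊞ c ⊞ c)))))

Derivation:
Canonical form:  h(d(c, b) ⊞ g(b, b) ⊞ h(b) ⊞ inv(b) ⊞ inv(g(d(c, b), g(b, b))) ⊞ inv(h(b ⊞ c ⊞ c ⊞ c)) ⊞ inv(h(h(b))))
Match R1:  consume b;  y := c ⊞ c ⊞ c
The variable takes the whole remainder — replace the entire application.
Result:  h(d(c, b) ⊞ g(b, b) ⊞ h(b) ⊞ inv(b) ⊞ inv(g(d(c, b), g(b, b))) ⊞ inv(h(h(b))) ⊞ inv(h(inv(d(b, c ⊞ c ⊞ c)))))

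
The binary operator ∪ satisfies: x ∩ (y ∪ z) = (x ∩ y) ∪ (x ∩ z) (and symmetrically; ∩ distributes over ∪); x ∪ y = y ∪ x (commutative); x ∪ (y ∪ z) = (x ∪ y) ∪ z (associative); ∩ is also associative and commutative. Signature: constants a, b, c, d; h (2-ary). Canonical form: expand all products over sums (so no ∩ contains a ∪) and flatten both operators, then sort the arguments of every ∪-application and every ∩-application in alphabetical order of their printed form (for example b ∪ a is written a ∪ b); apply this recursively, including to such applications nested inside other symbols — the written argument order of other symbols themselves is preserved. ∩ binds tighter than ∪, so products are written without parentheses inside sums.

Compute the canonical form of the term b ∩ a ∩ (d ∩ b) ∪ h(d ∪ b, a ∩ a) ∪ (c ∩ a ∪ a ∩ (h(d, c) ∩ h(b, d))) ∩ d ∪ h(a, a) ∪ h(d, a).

Distribute:  a ∩ b ∩ b ∩ d ∪ h(b ∪ d, a ∩ a) ∪ a ∩ c ∩ d ∪ a ∩ d ∩ h(b, d) ∩ h(d, c) ∪ h(a, a) ∪ h(d, a)
Sort:  a ∩ b ∩ b ∩ d ∪ a ∩ c ∩ d ∪ a ∩ d ∩ h(b, d) ∩ h(d, c) ∪ h(a, a) ∪ h(b ∪ d, a ∩ a) ∪ h(d, a)

Answer: a ∩ b ∩ b ∩ d ∪ a ∩ c ∩ d ∪ a ∩ d ∩ h(b, d) ∩ h(d, c) ∪ h(a, a) ∪ h(b ∪ d, a ∩ a) ∪ h(d, a)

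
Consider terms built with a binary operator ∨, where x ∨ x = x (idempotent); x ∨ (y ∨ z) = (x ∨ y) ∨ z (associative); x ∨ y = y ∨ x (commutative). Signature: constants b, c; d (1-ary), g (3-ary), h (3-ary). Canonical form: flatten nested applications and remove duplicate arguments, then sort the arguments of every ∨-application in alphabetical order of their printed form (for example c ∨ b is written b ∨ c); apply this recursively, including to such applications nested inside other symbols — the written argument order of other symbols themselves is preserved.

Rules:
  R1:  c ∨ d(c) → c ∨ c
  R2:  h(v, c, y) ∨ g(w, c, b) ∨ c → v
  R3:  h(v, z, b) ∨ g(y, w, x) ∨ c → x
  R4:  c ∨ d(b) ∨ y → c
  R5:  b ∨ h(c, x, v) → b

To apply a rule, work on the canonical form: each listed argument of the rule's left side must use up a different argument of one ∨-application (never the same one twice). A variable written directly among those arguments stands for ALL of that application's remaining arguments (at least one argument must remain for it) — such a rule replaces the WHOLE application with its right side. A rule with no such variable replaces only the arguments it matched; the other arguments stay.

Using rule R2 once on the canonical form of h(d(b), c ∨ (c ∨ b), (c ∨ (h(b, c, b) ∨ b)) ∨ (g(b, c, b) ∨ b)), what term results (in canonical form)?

Canonical form:  h(d(b), b ∨ c, b ∨ c ∨ g(b, c, b) ∨ h(b, c, b))
R2 matches:  uses c, g(b, c, b), h(b, c, b);  v := b, w := b, y := b
New term:  h(d(b), b ∨ c, b)

Answer: h(d(b), b ∨ c, b)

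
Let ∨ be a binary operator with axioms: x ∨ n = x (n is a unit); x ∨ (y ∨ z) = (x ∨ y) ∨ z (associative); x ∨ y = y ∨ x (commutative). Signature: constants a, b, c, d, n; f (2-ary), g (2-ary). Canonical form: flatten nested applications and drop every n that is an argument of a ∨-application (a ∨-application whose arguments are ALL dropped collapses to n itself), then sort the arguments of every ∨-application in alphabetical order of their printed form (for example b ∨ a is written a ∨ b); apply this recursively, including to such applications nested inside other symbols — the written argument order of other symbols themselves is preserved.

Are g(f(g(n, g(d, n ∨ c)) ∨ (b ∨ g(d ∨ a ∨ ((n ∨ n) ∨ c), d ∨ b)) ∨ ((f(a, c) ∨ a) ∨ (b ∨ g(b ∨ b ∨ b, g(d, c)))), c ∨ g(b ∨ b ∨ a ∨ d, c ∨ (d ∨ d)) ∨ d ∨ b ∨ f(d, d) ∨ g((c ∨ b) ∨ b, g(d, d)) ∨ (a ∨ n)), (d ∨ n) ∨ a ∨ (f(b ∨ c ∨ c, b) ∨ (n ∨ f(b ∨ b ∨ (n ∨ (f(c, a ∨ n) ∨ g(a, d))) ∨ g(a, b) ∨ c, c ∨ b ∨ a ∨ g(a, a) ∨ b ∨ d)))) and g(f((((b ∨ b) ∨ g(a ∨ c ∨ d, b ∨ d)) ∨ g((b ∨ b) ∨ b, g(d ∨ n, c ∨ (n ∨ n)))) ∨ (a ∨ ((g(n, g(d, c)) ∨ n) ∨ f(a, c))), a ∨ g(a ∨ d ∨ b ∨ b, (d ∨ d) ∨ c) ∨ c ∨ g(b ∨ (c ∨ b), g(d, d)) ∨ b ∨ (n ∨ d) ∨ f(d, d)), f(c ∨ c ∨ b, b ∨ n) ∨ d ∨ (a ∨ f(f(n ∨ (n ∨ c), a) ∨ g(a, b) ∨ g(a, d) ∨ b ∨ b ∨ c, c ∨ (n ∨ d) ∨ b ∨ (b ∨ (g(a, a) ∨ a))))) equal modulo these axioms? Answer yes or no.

Left:  g(f(g(n, g(d, n ∨ c)) ∨ (b ∨ g(d ∨ a ∨ ((n ∨ n) ∨ c), d ∨ b)) ∨ ((f(a, c) ∨ a) ∨ (b ∨ g(b ∨ b ∨ b, g(d, c)))), c ∨ g(b ∨ b ∨ a ∨ d, c ∨ (d ∨ d)) ∨ d ∨ b ∨ f(d, d) ∨ g((c ∨ b) ∨ b, g(d, d)) ∨ (a ∨ n)), (d ∨ n) ∨ a ∨ (f(b ∨ c ∨ c, b) ∨ (n ∨ f(b ∨ b ∨ (n ∨ (f(c, a ∨ n) ∨ g(a, d))) ∨ g(a, b) ∨ c, c ∨ b ∨ a ∨ g(a, a) ∨ b ∨ d))))
  Work inside:  (d ∨ n) ∨ a ∨ (f(b ∨ c ∨ c, b) ∨ (n ∨ f(b ∨ b ∨ (n ∨ (f(c, a ∨ n) ∨ g(a, d))) ∨ g(a, b) ∨ c, c ∨ b ∨ a ∨ g(a, a) ∨ b ∨ d)))
  Merge nested applications:  d ∨ n ∨ a ∨ f(b ∨ c ∨ c, b) ∨ n ∨ f(b ∨ b ∨ (n ∨ (f(c, a ∨ n) ∨ g(a, d))) ∨ g(a, b) ∨ c, c ∨ b ∨ a ∨ g(a, a) ∨ b ∨ d)
  Canonicalize subterm:  f(b ∨ b ∨ (n ∨ (f(c, a ∨ n) ∨ g(a, d))) ∨ g(a, b) ∨ c, c ∨ b ∨ a ∨ g(a, a) ∨ b ∨ d)  →  f(b ∨ b ∨ c ∨ f(c, a) ∨ g(a, b) ∨ g(a, d), a ∨ b ∨ b ∨ c ∨ d ∨ g(a, a))
  Unit:  drop n (×2)
  Order the arguments:  a ∨ d ∨ f(b ∨ b ∨ c ∨ f(c, a) ∨ g(a, b) ∨ g(a, d), a ∨ b ∨ b ∨ c ∨ d ∨ g(a, a)) ∨ f(b ∨ c ∨ c, b)
  Put back:  g(f(a ∨ b ∨ b ∨ f(a, c) ∨ g(a ∨ c ∨ d, b ∨ d) ∨ g(b ∨ b ∨ b, g(d, c)) ∨ g(n, g(d, c)), a ∨ b ∨ c ∨ d ∨ f(d, d) ∨ g(a ∨ b ∨ b ∨ d, c ∨ d ∨ d) ∨ g(b ∨ b ∨ c, g(d, d))), a ∨ d ∨ f(b ∨ b ∨ c ∨ f(c, a) ∨ g(a, b) ∨ g(a, d), a ∨ b ∨ b ∨ c ∨ d ∨ g(a, a)) ∨ f(b ∨ c ∨ c, b))
Right:  g(f((((b ∨ b) ∨ g(a ∨ c ∨ d, b ∨ d)) ∨ g((b ∨ b) ∨ b, g(d ∨ n, c ∨ (n ∨ n)))) ∨ (a ∨ ((g(n, g(d, c)) ∨ n) ∨ f(a, c))), a ∨ g(a ∨ d ∨ b ∨ b, (d ∨ d) ∨ c) ∨ c ∨ g(b ∨ (c ∨ b), g(d, d)) ∨ b ∨ (n ∨ d) ∨ f(d, d)), f(c ∨ c ∨ b, b ∨ n) ∨ d ∨ (a ∨ f(f(n ∨ (n ∨ c), a) ∨ g(a, b) ∨ g(a, d) ∨ b ∨ b ∨ c, c ∨ (n ∨ d) ∨ b ∨ (b ∨ (g(a, a) ∨ a)))))
  Descend into:  f(c ∨ c ∨ b, b ∨ n) ∨ d ∨ (a ∨ f(f(n ∨ (n ∨ c), a) ∨ g(a, b) ∨ g(a, d) ∨ b ∨ b ∨ c, c ∨ (n ∨ d) ∨ b ∨ (b ∨ (g(a, a) ∨ a))))
  Merge nested applications:  f(c ∨ c ∨ b, b ∨ n) ∨ d ∨ a ∨ f(f(n ∨ (n ∨ c), a) ∨ g(a, b) ∨ g(a, d) ∨ b ∨ b ∨ c, c ∨ (n ∨ d) ∨ b ∨ (b ∨ (g(a, a) ∨ a)))
  Simplify inside:  f(c ∨ c ∨ b, b ∨ n)  →  f(b ∨ c ∨ c, b)
  Canonicalize subterm:  f(f(n ∨ (n ∨ c), a) ∨ g(a, b) ∨ g(a, d) ∨ b ∨ b ∨ c, c ∨ (n ∨ d) ∨ b ∨ (b ∨ (g(a, a) ∨ a)))  →  f(b ∨ b ∨ c ∨ f(c, a) ∨ g(a, b) ∨ g(a, d), a ∨ b ∨ b ∨ c ∨ d ∨ g(a, a))
  Sort:  a ∨ d ∨ f(b ∨ b ∨ c ∨ f(c, a) ∨ g(a, b) ∨ g(a, d), a ∨ b ∨ b ∨ c ∨ d ∨ g(a, a)) ∨ f(b ∨ c ∨ c, b)
  Put back:  g(f(a ∨ b ∨ b ∨ f(a, c) ∨ g(a ∨ c ∨ d, b ∨ d) ∨ g(b ∨ b ∨ b, g(d, c)) ∨ g(n, g(d, c)), a ∨ b ∨ c ∨ d ∨ f(d, d) ∨ g(a ∨ b ∨ b ∨ d, c ∨ d ∨ d) ∨ g(b ∨ b ∨ c, g(d, d))), a ∨ d ∨ f(b ∨ b ∨ c ∨ f(c, a) ∨ g(a, b) ∨ g(a, d), a ∨ b ∨ b ∨ c ∨ d ∨ g(a, a)) ∨ f(b ∨ c ∨ c, b))

Answer: yes — both canonical forms are g(f(a ∨ b ∨ b ∨ f(a, c) ∨ g(a ∨ c ∨ d, b ∨ d) ∨ g(b ∨ b ∨ b, g(d, c)) ∨ g(n, g(d, c)), a ∨ b ∨ c ∨ d ∨ f(d, d) ∨ g(a ∨ b ∨ b ∨ d, c ∨ d ∨ d) ∨ g(b ∨ b ∨ c, g(d, d))), a ∨ d ∨ f(b ∨ b ∨ c ∨ f(c, a) ∨ g(a, b) ∨ g(a, d), a ∨ b ∨ b ∨ c ∨ d ∨ g(a, a)) ∨ f(b ∨ c ∨ c, b))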